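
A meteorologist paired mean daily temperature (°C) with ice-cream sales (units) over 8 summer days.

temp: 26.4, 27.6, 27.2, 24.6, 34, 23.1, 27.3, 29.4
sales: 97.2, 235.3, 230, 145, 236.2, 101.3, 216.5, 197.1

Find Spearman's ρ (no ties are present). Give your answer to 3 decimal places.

0.762

Rank temp: 3, 6, 4, 2, 8, 1, 5, 7
Rank sales: 1, 7, 6, 3, 8, 2, 5, 4
d = rank(temp) − rank(sales): 2, -1, -2, -1, 0, -1, 0, 3; Σd² = 20
ρ = 1 − 6Σd² / [n(n²−1)] = 1 − 6×20 / (8×63) = 1 − 120/504 ≈ 0.762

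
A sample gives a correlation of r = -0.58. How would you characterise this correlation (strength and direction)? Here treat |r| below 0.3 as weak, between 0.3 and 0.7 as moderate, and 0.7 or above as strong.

moderate negative

r = -0.58 < 0 so the relationship is negative.
|r| = 0.58, which falls in the moderate range.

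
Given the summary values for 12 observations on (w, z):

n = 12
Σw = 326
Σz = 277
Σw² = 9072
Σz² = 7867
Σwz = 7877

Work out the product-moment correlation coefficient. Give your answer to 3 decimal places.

r = (nΣwz − ΣwΣz) / √[(nΣw² − (Σw)²)(nΣz² − (Σz)²)]
Numerator: 12×7877 − 326×277 = 4222
Denominator: √[(108864 − 106276)(94404 − 76729)] = √[2588 × 17675] = 6763.3498
r = 4222 / 6763.3498 ≈ 0.624

0.624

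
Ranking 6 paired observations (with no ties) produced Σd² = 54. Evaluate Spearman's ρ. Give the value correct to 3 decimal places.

-0.543

ρ = 1 − 6Σd² / [n(n²−1)] = 1 − 6×54 / (6×35)
  = 1 − 324/210 = 1 − 1.5429 ≈ -0.543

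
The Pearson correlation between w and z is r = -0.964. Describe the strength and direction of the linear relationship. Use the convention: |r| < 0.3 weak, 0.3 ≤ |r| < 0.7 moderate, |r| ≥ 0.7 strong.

strong negative

r = -0.964 < 0 so the relationship is negative.
|r| = 0.964, which falls in the strong range.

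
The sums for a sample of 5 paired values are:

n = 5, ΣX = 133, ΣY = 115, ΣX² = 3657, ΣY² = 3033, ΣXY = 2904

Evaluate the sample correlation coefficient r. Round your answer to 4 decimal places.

r = (nΣXY − ΣXΣY) / √[(nΣX² − (ΣX)²)(nΣY² − (ΣY)²)]
Numerator: 5×2904 − 133×115 = -775
Denominator: √[(18285 − 17689)(15165 − 13225)] = √[596 × 1940] = 1075.2860
r = -775 / 1075.2860 ≈ -0.7207

-0.7207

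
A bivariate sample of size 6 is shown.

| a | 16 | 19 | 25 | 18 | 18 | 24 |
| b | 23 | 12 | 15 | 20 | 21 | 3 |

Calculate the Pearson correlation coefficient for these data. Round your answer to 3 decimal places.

n = 6, Σa = 120, Σb = 94, Σa² = 2466, Σb² = 1748, Σab = 1781
nΣab − ΣaΣb = 10686 − 11280 = -594
nΣa² − (Σa)² = 14796 − 14400 = 396; nΣb² − (Σb)² = 10488 − 8836 = 1652
r = -594 / √(396 × 1652) = -594 / 808.8214 ≈ -0.734

-0.734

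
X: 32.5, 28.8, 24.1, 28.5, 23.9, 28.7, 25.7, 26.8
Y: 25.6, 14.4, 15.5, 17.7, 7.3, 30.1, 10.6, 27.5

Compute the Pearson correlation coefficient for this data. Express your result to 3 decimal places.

0.614

n = 8, ΣX = 219, ΣY = 148.7, ΣX² = 6052.38, ΣY² = 3244.17, ΣXY = 4172.48
nΣXY − ΣXΣY = 33379.84 − 32565.3 = 814.54
nΣX² − (ΣX)² = 48419.04 − 47961 = 458.04; nΣY² − (ΣY)² = 25953.36 − 22111.69 = 3841.67
r = 814.54 / √(458.04 × 3841.67) = 814.54 / 1326.5137 ≈ 0.614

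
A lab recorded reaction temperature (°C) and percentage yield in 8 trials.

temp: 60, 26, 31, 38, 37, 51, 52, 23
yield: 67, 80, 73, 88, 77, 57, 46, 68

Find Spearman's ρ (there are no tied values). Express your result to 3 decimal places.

-0.524

Rank temp: 8, 2, 3, 5, 4, 6, 7, 1
Rank yield: 3, 7, 5, 8, 6, 2, 1, 4
d = rank(temp) − rank(yield): 5, -5, -2, -3, -2, 4, 6, -3; Σd² = 128
ρ = 1 − 6Σd² / [n(n²−1)] = 1 − 6×128 / (8×63) = 1 − 768/504 ≈ -0.524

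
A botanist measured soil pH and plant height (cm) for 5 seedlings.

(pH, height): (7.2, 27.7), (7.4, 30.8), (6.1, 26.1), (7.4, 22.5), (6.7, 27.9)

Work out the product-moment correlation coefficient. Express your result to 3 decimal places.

0.059

n = 5, Σx = 34.8, Σy = 135, Σx² = 243.46, Σy² = 3681.8, Σxy = 940
nΣxy − ΣxΣy = 4700 − 4698 = 2
nΣx² − (Σx)² = 1217.3 − 1211.04 = 6.26; nΣy² − (Σy)² = 18409 − 18225 = 184
r = 2 / √(6.26 × 184) = 2 / 33.9388 ≈ 0.059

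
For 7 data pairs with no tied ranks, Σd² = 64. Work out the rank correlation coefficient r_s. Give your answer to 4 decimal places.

ρ = 1 − 6Σd² / [n(n²−1)] = 1 − 6×64 / (7×48)
  = 1 − 384/336 = 1 − 1.14286 ≈ -0.1429

-0.1429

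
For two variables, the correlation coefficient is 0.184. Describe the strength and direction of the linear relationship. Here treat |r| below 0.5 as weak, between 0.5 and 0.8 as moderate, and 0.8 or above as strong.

r = 0.184 > 0 so the relationship is positive.
|r| = 0.184, which falls in the weak range.

weak positive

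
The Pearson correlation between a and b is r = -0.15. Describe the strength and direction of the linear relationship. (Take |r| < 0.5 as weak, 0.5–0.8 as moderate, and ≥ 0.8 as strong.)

r = -0.15 < 0 so the relationship is negative.
|r| = 0.15, which falls in the weak range.

weak negative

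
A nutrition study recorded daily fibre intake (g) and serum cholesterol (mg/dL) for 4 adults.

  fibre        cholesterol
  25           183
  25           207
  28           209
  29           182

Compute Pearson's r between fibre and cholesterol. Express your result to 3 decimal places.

-0.129

n = 4, Σx = 107, Σy = 781, Σx² = 2875, Σy² = 153143, Σxy = 20880
nΣxy − ΣxΣy = 83520 − 83567 = -47
nΣx² − (Σx)² = 11500 − 11449 = 51; nΣy² − (Σy)² = 612572 − 609961 = 2611
r = -47 / √(51 × 2611) = -47 / 364.9123 ≈ -0.129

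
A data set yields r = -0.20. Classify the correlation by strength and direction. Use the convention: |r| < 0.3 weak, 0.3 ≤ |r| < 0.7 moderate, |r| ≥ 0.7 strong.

r = -0.20 < 0 so the relationship is negative.
|r| = 0.20, which falls in the weak range.

weak negative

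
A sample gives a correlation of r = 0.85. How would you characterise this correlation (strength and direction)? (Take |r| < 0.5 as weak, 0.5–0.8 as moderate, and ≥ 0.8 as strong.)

strong positive

r = 0.85 > 0 so the relationship is positive.
|r| = 0.85, which falls in the strong range.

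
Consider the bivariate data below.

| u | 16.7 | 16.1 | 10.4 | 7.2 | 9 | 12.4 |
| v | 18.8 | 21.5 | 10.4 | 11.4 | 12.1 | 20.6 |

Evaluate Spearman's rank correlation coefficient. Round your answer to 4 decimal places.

0.6571

Rank u: 6, 5, 3, 1, 2, 4
Rank v: 4, 6, 1, 2, 3, 5
d = rank(u) − rank(v): 2, -1, 2, -1, -1, -1; Σd² = 12
ρ = 1 − 6Σd² / [n(n²−1)] = 1 − 6×12 / (6×35) = 1 − 72/210 ≈ 0.6571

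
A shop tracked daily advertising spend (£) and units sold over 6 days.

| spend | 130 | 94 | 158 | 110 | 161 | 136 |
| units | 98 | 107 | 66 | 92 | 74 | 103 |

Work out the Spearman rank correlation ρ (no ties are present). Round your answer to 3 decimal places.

Rank spend: 3, 1, 5, 2, 6, 4
Rank units: 4, 6, 1, 3, 2, 5
d = rank(spend) − rank(units): -1, -5, 4, -1, 4, -1; Σd² = 60
ρ = 1 − 6Σd² / [n(n²−1)] = 1 − 6×60 / (6×35) = 1 − 360/210 ≈ -0.714

-0.714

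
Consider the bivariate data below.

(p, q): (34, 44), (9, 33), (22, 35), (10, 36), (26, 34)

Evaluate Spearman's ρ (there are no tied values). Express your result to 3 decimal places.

Rank p: 5, 1, 3, 2, 4
Rank q: 5, 1, 3, 4, 2
d = rank(p) − rank(q): 0, 0, 0, -2, 2; Σd² = 8
ρ = 1 − 6Σd² / [n(n²−1)] = 1 − 6×8 / (5×24) = 1 − 48/120 ≈ 0.600

0.600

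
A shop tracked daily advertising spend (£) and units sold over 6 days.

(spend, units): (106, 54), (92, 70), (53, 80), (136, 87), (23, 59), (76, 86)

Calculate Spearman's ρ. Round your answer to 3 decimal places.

0.257

Rank spend: 5, 4, 2, 6, 1, 3
Rank units: 1, 3, 4, 6, 2, 5
d = rank(spend) − rank(units): 4, 1, -2, 0, -1, -2; Σd² = 26
ρ = 1 − 6Σd² / [n(n²−1)] = 1 − 6×26 / (6×35) = 1 − 156/210 ≈ 0.257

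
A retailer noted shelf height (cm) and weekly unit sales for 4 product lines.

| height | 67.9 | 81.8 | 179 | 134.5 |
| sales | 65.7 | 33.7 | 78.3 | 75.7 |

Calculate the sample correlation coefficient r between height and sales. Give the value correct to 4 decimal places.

n = 4, Σx = 463.2, Σy = 253.4, Σx² = 61432.9, Σy² = 17313.56, Σxy = 31415.04
nΣxy − ΣxΣy = 125660.16 − 117374.88 = 8285.28
nΣx² − (Σx)² = 245731.6 − 214554.24 = 31177.36; nΣy² − (Σy)² = 69254.24 − 64211.56 = 5042.68
r = 8285.28 / √(31177.36 × 5042.68) = 8285.28 / 12538.6383 ≈ 0.6608

0.6608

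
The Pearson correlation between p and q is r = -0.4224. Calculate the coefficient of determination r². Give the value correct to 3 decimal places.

r² = (-0.4224)² = 0.178

0.178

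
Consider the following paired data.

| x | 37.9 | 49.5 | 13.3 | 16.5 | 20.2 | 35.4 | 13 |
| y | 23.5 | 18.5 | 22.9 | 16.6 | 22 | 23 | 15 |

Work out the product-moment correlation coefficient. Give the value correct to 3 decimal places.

0.277

n = 7, Σx = 185.8, Σy = 141.5, Σx² = 6166, Σy² = 2932.47, Σxy = 3838.47
nΣxy − ΣxΣy = 26869.29 − 26290.7 = 578.59
nΣx² − (Σx)² = 43162 − 34521.64 = 8640.36; nΣy² − (Σy)² = 20527.29 − 20022.25 = 505.04
r = 578.59 / √(8640.36 × 505.04) = 578.59 / 2088.9537 ≈ 0.277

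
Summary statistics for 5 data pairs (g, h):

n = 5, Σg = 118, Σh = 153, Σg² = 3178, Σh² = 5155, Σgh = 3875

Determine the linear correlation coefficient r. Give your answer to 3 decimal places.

r = (nΣgh − ΣgΣh) / √[(nΣg² − (Σg)²)(nΣh² − (Σh)²)]
Numerator: 5×3875 − 118×153 = 1321
Denominator: √[(15890 − 13924)(25775 − 23409)] = √[1966 × 2366] = 2156.7466
r = 1321 / 2156.7466 ≈ 0.612

0.612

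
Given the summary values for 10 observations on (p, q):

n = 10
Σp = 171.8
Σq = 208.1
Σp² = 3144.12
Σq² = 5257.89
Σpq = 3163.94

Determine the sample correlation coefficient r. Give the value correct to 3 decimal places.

-0.973

r = (nΣpq − ΣpΣq) / √[(nΣp² − (Σp)²)(nΣq² − (Σq)²)]
Numerator: 10×3163.94 − 171.8×208.1 = -4112.18
Denominator: √[(31441.2 − 29515.24)(52578.9 − 43305.61)] = √[1925.96 × 9273.29] = 4226.1076
r = -4112.18 / 4226.1076 ≈ -0.973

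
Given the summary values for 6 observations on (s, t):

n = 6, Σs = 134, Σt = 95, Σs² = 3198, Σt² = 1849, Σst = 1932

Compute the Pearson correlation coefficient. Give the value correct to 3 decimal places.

r = (nΣst − ΣsΣt) / √[(nΣs² − (Σs)²)(nΣt² − (Σt)²)]
Numerator: 6×1932 − 134×95 = -1138
Denominator: √[(19188 − 17956)(11094 − 9025)] = √[1232 × 2069] = 1596.5613
r = -1138 / 1596.5613 ≈ -0.713

-0.713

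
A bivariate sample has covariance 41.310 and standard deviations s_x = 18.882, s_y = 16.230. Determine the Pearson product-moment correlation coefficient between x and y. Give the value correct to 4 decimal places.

r = Cov(x,y) / (s_x · s_y) = 41.310 / (18.882 × 16.230)
  = 41.310 / 306.4549 ≈ 0.1348

0.1348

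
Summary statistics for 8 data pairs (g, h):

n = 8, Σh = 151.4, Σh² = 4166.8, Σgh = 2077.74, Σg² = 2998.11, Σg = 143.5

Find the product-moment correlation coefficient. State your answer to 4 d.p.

r = (nΣgh − ΣgΣh) / √[(nΣg² − (Σg)²)(nΣh² − (Σh)²)]
Numerator: 8×2077.74 − 143.5×151.4 = -5103.98
Denominator: √[(23984.88 − 20592.25)(33334.4 − 22921.96)] = √[3392.63 × 10412.44] = 5943.5306
r = -5103.98 / 5943.5306 ≈ -0.8587

-0.8587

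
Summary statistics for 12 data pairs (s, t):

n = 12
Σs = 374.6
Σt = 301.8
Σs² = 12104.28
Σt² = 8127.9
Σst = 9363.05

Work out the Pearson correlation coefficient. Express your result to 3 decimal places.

-0.124

r = (nΣst − ΣsΣt) / √[(nΣs² − (Σs)²)(nΣt² − (Σt)²)]
Numerator: 12×9363.05 − 374.6×301.8 = -697.68
Denominator: √[(145251.36 − 140325.16)(97534.8 − 91083.24)] = √[4926.2 × 6451.56] = 5637.5238
r = -697.68 / 5637.5238 ≈ -0.124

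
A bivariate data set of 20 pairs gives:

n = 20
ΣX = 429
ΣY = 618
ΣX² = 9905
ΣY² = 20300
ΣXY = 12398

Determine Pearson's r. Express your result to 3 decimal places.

-0.933

r = (nΣXY − ΣXΣY) / √[(nΣX² − (ΣX)²)(nΣY² − (ΣY)²)]
Numerator: 20×12398 − 429×618 = -17162
Denominator: √[(198100 − 184041)(406000 − 381924)] = √[14059 × 24076] = 18397.9478
r = -17162 / 18397.9478 ≈ -0.933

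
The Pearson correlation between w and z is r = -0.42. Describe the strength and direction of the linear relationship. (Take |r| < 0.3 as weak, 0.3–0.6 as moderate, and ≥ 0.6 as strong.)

moderate negative

r = -0.42 < 0 so the relationship is negative.
|r| = 0.42, which falls in the moderate range.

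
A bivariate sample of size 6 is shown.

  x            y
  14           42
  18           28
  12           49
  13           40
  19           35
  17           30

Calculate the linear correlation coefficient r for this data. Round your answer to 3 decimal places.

n = 6, Σx = 93, Σy = 224, Σx² = 1483, Σy² = 8674, Σxy = 3375
nΣxy − ΣxΣy = 20250 − 20832 = -582
nΣx² − (Σx)² = 8898 − 8649 = 249; nΣy² − (Σy)² = 52044 − 50176 = 1868
r = -582 / √(249 × 1868) = -582 / 682.0059 ≈ -0.853

-0.853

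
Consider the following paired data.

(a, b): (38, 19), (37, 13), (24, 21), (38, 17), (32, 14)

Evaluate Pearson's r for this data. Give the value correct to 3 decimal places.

n = 5, Σa = 169, Σb = 84, Σa² = 5857, Σb² = 1456, Σab = 2801
nΣab − ΣaΣb = 14005 − 14196 = -191
nΣa² − (Σa)² = 29285 − 28561 = 724; nΣb² − (Σb)² = 7280 − 7056 = 224
r = -191 / √(724 × 224) = -191 / 402.7108 ≈ -0.474

-0.474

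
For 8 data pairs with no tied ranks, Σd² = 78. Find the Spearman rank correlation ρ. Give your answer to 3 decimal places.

0.071

ρ = 1 − 6Σd² / [n(n²−1)] = 1 − 6×78 / (8×63)
  = 1 − 468/504 = 1 − 0.9286 ≈ 0.071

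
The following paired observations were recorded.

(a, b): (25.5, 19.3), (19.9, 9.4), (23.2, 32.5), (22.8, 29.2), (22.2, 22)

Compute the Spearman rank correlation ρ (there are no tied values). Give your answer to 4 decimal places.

Rank a: 5, 1, 4, 3, 2
Rank b: 2, 1, 5, 4, 3
d = rank(a) − rank(b): 3, 0, -1, -1, -1; Σd² = 12
ρ = 1 − 6Σd² / [n(n²−1)] = 1 − 6×12 / (5×24) = 1 − 72/120 ≈ 0.4000

0.4000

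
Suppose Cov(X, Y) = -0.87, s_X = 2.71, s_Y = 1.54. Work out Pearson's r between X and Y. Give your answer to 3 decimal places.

r = Cov(X,Y) / (s_X · s_Y) = -0.87 / (2.71 × 1.54)
  = -0.87 / 4.1734 ≈ -0.208

-0.208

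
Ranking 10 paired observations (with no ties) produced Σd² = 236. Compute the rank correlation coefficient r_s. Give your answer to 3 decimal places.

-0.430

ρ = 1 − 6Σd² / [n(n²−1)] = 1 − 6×236 / (10×99)
  = 1 − 1416/990 = 1 − 1.4303 ≈ -0.430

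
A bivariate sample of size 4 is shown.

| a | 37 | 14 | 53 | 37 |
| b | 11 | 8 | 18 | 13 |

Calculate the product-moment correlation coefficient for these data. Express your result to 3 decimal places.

0.946

n = 4, Σa = 141, Σb = 50, Σa² = 5743, Σb² = 678, Σab = 1954
nΣab − ΣaΣb = 7816 − 7050 = 766
nΣa² − (Σa)² = 22972 − 19881 = 3091; nΣb² − (Σb)² = 2712 − 2500 = 212
r = 766 / √(3091 × 212) = 766 / 809.5011 ≈ 0.946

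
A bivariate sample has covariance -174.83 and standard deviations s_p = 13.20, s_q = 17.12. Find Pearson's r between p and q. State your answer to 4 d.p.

r = Cov(p,q) / (s_p · s_q) = -174.83 / (13.20 × 17.12)
  = -174.83 / 225.9840 ≈ -0.7736

-0.7736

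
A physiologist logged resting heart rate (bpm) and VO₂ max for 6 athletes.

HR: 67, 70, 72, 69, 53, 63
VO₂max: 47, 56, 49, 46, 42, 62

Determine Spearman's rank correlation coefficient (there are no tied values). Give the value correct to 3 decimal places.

0.314

Rank HR: 3, 5, 6, 4, 1, 2
Rank VO₂max: 3, 5, 4, 2, 1, 6
d = rank(HR) − rank(VO₂max): 0, 0, 2, 2, 0, -4; Σd² = 24
ρ = 1 − 6Σd² / [n(n²−1)] = 1 − 6×24 / (6×35) = 1 − 144/210 ≈ 0.314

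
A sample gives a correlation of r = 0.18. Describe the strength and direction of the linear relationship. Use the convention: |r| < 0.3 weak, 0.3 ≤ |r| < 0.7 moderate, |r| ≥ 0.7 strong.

r = 0.18 > 0 so the relationship is positive.
|r| = 0.18, which falls in the weak range.

weak positive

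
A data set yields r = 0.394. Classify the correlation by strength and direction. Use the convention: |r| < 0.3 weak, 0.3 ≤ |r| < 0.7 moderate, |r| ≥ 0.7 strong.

moderate positive

r = 0.394 > 0 so the relationship is positive.
|r| = 0.394, which falls in the moderate range.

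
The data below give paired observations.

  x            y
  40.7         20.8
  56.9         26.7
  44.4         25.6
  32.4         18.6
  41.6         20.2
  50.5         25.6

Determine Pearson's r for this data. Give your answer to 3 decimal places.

n = 6, Σx = 266.5, Σy = 137.5, Σx² = 12196.03, Σy² = 3210.25, Σxy = 6238.19
nΣxy − ΣxΣy = 37429.14 − 36643.75 = 785.39
nΣx² − (Σx)² = 73176.18 − 71022.25 = 2153.93; nΣy² − (Σy)² = 19261.5 − 18906.25 = 355.25
r = 785.39 / √(2153.93 × 355.25) = 785.39 / 874.7478 ≈ 0.898

0.898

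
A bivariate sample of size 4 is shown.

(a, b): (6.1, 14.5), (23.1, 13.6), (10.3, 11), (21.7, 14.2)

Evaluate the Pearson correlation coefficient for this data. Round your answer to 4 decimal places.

n = 4, Σa = 61.2, Σb = 53.3, Σa² = 1147.8, Σb² = 717.85, Σab = 824.05
nΣab − ΣaΣb = 3296.2 − 3261.96 = 34.24
nΣa² − (Σa)² = 4591.2 − 3745.44 = 845.76; nΣb² − (Σb)² = 2871.4 − 2840.89 = 30.51
r = 34.24 / √(845.76 × 30.51) = 34.24 / 160.6367 ≈ 0.2132

0.2132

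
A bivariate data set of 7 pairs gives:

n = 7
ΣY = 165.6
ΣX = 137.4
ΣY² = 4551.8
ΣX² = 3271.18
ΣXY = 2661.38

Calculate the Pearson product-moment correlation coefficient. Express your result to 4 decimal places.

r = (nΣXY − ΣXΣY) / √[(nΣX² − (ΣX)²)(nΣY² − (ΣY)²)]
Numerator: 7×2661.38 − 137.4×165.6 = -4123.78
Denominator: √[(22898.26 − 18878.76)(31862.6 − 27423.36)] = √[4019.5 × 4439.24] = 4224.1597
r = -4123.78 / 4224.1597 ≈ -0.9762

-0.9762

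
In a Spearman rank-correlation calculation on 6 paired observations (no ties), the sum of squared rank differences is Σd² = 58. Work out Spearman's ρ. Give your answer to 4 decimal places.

-0.6571

ρ = 1 − 6Σd² / [n(n²−1)] = 1 − 6×58 / (6×35)
  = 1 − 348/210 = 1 − 1.65714 ≈ -0.6571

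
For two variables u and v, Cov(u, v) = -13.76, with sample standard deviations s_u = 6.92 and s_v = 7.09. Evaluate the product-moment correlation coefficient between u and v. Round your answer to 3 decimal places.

r = Cov(u,v) / (s_u · s_v) = -13.76 / (6.92 × 7.09)
  = -13.76 / 49.0628 ≈ -0.280

-0.280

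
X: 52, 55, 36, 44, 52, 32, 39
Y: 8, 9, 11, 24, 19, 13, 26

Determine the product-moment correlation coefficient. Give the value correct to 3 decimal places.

n = 7, ΣX = 310, ΣY = 110, ΣX² = 14210, ΣY² = 2048, ΣXY = 4781
nΣXY − ΣXΣY = 33467 − 34100 = -633
nΣX² − (ΣX)² = 99470 − 96100 = 3370; nΣY² − (ΣY)² = 14336 − 12100 = 2236
r = -633 / √(3370 × 2236) = -633 / 2745.0537 ≈ -0.231

-0.231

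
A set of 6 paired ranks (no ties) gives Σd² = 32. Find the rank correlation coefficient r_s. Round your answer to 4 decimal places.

ρ = 1 − 6Σd² / [n(n²−1)] = 1 − 6×32 / (6×35)
  = 1 − 192/210 = 1 − 0.91429 ≈ 0.0857

0.0857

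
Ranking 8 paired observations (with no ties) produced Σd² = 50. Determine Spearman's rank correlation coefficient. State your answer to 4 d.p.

ρ = 1 − 6Σd² / [n(n²−1)] = 1 − 6×50 / (8×63)
  = 1 − 300/504 = 1 − 0.59524 ≈ 0.4048

0.4048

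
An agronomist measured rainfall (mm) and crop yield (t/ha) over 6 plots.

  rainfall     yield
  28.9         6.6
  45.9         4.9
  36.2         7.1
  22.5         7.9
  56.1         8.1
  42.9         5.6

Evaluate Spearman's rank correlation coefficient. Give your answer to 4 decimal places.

Rank rainfall: 2, 5, 3, 1, 6, 4
Rank yield: 3, 1, 4, 5, 6, 2
d = rank(rainfall) − rank(yield): -1, 4, -1, -4, 0, 2; Σd² = 38
ρ = 1 − 6Σd² / [n(n²−1)] = 1 − 6×38 / (6×35) = 1 − 228/210 ≈ -0.0857

-0.0857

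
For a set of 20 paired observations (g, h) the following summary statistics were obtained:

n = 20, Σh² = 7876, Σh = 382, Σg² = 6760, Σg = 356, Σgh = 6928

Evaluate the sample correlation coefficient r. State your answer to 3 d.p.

r = (nΣgh − ΣgΣh) / √[(nΣg² − (Σg)²)(nΣh² − (Σh)²)]
Numerator: 20×6928 − 356×382 = 2568
Denominator: √[(135200 − 126736)(157520 − 145924)] = √[8464 × 11596] = 9906.9947
r = 2568 / 9906.9947 ≈ 0.259

0.259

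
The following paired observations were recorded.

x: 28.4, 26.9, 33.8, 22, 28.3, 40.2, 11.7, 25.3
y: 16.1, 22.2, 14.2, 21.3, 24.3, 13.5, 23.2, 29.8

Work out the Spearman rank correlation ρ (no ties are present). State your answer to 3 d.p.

Rank x: 6, 4, 7, 2, 5, 8, 1, 3
Rank y: 3, 5, 2, 4, 7, 1, 6, 8
d = rank(x) − rank(y): 3, -1, 5, -2, -2, 7, -5, -5; Σd² = 142
ρ = 1 − 6Σd² / [n(n²−1)] = 1 − 6×142 / (8×63) = 1 − 852/504 ≈ -0.690

-0.690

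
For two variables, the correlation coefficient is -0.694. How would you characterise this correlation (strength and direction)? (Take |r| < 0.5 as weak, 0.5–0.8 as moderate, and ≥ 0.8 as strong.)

moderate negative

r = -0.694 < 0 so the relationship is negative.
|r| = 0.694, which falls in the moderate range.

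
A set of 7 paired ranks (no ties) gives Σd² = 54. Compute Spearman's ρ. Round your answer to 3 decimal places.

0.036

ρ = 1 − 6Σd² / [n(n²−1)] = 1 − 6×54 / (7×48)
  = 1 − 324/336 = 1 − 0.9643 ≈ 0.036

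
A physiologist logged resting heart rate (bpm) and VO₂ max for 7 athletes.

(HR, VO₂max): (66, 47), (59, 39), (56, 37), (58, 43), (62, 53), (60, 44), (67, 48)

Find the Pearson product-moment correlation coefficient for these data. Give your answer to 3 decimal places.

0.710

n = 7, Σx = 428, Σy = 311, Σx² = 26270, Σy² = 13997, Σxy = 19111
nΣxy − ΣxΣy = 133777 − 133108 = 669
nΣx² − (Σx)² = 183890 − 183184 = 706; nΣy² − (Σy)² = 97979 − 96721 = 1258
r = 669 / √(706 × 1258) = 669 / 942.4160 ≈ 0.710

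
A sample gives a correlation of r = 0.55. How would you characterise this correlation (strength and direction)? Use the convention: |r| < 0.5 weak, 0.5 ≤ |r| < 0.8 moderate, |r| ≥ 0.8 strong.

moderate positive

r = 0.55 > 0 so the relationship is positive.
|r| = 0.55, which falls in the moderate range.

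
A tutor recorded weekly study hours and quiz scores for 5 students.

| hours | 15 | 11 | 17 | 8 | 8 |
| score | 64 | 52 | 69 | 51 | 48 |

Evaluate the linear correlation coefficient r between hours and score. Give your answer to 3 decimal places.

0.975

n = 5, Σx = 59, Σy = 284, Σx² = 763, Σy² = 16466, Σxy = 3497
nΣxy − ΣxΣy = 17485 − 16756 = 729
nΣx² − (Σx)² = 3815 − 3481 = 334; nΣy² − (Σy)² = 82330 − 80656 = 1674
r = 729 / √(334 × 1674) = 729 / 747.7406 ≈ 0.975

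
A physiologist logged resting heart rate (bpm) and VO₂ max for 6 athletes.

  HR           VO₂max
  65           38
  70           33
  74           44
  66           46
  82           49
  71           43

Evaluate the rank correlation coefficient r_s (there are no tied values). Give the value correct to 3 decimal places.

0.543

Rank HR: 1, 3, 5, 2, 6, 4
Rank VO₂max: 2, 1, 4, 5, 6, 3
d = rank(HR) − rank(VO₂max): -1, 2, 1, -3, 0, 1; Σd² = 16
ρ = 1 − 6Σd² / [n(n²−1)] = 1 − 6×16 / (6×35) = 1 − 96/210 ≈ 0.543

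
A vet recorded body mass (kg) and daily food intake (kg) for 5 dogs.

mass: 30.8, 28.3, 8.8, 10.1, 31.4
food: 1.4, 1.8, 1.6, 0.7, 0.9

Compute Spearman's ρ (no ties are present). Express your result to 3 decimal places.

Rank mass: 4, 3, 1, 2, 5
Rank food: 3, 5, 4, 1, 2
d = rank(mass) − rank(food): 1, -2, -3, 1, 3; Σd² = 24
ρ = 1 − 6Σd² / [n(n²−1)] = 1 − 6×24 / (5×24) = 1 − 144/120 ≈ -0.200

-0.200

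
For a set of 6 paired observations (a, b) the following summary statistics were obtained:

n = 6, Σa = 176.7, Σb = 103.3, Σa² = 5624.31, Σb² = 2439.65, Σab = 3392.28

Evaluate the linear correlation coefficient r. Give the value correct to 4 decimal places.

0.6640

r = (nΣab − ΣaΣb) / √[(nΣa² − (Σa)²)(nΣb² − (Σb)²)]
Numerator: 6×3392.28 − 176.7×103.3 = 2100.57
Denominator: √[(33745.86 − 31222.89)(14637.9 − 10670.89)] = √[2522.97 × 3967.01] = 3163.6446
r = 2100.57 / 3163.6446 ≈ 0.6640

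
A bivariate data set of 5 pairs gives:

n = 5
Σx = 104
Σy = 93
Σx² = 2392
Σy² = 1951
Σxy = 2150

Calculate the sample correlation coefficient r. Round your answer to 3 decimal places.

r = (nΣxy − ΣxΣy) / √[(nΣx² − (Σx)²)(nΣy² − (Σy)²)]
Numerator: 5×2150 − 104×93 = 1078
Denominator: √[(11960 − 10816)(9755 − 8649)] = √[1144 × 1106] = 1124.8395
r = 1078 / 1124.8395 ≈ 0.958

0.958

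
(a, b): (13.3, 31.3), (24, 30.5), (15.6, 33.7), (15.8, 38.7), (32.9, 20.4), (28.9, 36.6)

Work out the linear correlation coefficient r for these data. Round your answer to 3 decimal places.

n = 6, Σa = 130.5, Σb = 191.2, Σa² = 3163.51, Σb² = 6299.04, Σab = 4014.37
nΣab − ΣaΣb = 24086.22 − 24951.6 = -865.38
nΣa² − (Σa)² = 18981.06 − 17030.25 = 1950.81; nΣb² − (Σb)² = 37794.24 − 36557.44 = 1236.8
r = -865.38 / √(1950.81 × 1236.8) = -865.38 / 1553.3067 ≈ -0.557

-0.557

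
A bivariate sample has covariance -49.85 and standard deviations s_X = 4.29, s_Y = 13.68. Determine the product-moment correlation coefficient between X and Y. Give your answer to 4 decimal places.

-0.8494

r = Cov(X,Y) / (s_X · s_Y) = -49.85 / (4.29 × 13.68)
  = -49.85 / 58.6872 ≈ -0.8494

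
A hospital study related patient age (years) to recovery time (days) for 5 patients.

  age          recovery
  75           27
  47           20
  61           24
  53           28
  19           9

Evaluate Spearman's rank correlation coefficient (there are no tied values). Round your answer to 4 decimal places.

Rank age: 5, 2, 4, 3, 1
Rank recovery: 4, 2, 3, 5, 1
d = rank(age) − rank(recovery): 1, 0, 1, -2, 0; Σd² = 6
ρ = 1 − 6Σd² / [n(n²−1)] = 1 − 6×6 / (5×24) = 1 − 36/120 ≈ 0.7000

0.7000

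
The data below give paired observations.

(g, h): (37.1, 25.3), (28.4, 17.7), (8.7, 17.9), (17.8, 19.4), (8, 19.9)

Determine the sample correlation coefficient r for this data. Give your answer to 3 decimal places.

0.625

n = 5, Σg = 100, Σh = 100.2, Σg² = 2639.5, Σh² = 2046.16, Σgh = 2101.56
nΣgh − ΣgΣh = 10507.8 − 10020 = 487.8
nΣg² − (Σg)² = 13197.5 − 10000 = 3197.5; nΣh² − (Σh)² = 10230.8 − 10040.04 = 190.76
r = 487.8 / √(3197.5 × 190.76) = 487.8 / 780.9962 ≈ 0.625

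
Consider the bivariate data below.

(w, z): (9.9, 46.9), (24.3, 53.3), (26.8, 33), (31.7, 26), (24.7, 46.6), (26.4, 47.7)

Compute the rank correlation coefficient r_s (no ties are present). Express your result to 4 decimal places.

Rank w: 1, 2, 5, 6, 3, 4
Rank z: 4, 6, 2, 1, 3, 5
d = rank(w) − rank(z): -3, -4, 3, 5, 0, -1; Σd² = 60
ρ = 1 − 6Σd² / [n(n²−1)] = 1 − 6×60 / (6×35) = 1 − 360/210 ≈ -0.7143

-0.7143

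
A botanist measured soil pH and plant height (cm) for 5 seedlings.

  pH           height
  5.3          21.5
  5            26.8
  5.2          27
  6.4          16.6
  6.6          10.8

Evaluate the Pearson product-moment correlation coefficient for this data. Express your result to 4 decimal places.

-0.9492

n = 5, Σx = 28.5, Σy = 102.7, Σx² = 164.65, Σy² = 2301.69, Σxy = 565.87
nΣxy − ΣxΣy = 2829.35 − 2926.95 = -97.6
nΣx² − (Σx)² = 823.25 − 812.25 = 11; nΣy² − (Σy)² = 11508.45 − 10547.29 = 961.16
r = -97.6 / √(11 × 961.16) = -97.6 / 102.8239 ≈ -0.9492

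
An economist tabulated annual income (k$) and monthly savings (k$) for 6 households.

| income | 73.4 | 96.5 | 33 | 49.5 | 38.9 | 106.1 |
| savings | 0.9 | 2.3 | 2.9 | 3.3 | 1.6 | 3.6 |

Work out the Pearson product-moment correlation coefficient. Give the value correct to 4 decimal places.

0.1525

n = 6, Σx = 397.4, Σy = 14.6, Σx² = 31009.48, Σy² = 40.92, Σxy = 991.26
nΣxy − ΣxΣy = 5947.56 − 5802.04 = 145.52
nΣx² − (Σx)² = 186056.88 − 157926.76 = 28130.12; nΣy² − (Σy)² = 245.52 − 213.16 = 32.36
r = 145.52 / √(28130.12 × 32.36) = 145.52 / 954.0915 ≈ 0.1525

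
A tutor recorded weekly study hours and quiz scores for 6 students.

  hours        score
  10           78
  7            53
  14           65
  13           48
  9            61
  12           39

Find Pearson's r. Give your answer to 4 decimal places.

n = 6, Σx = 65, Σy = 344, Σx² = 739, Σy² = 20664, Σxy = 3702
nΣxy − ΣxΣy = 22212 − 22360 = -148
nΣx² − (Σx)² = 4434 − 4225 = 209; nΣy² − (Σy)² = 123984 − 118336 = 5648
r = -148 / √(209 × 5648) = -148 / 1086.4769 ≈ -0.1362

-0.1362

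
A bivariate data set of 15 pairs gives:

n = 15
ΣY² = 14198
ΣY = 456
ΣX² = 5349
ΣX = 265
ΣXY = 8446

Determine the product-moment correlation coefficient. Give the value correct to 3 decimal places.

0.824

r = (nΣXY − ΣXΣY) / √[(nΣX² − (ΣX)²)(nΣY² − (ΣY)²)]
Numerator: 15×8446 − 265×456 = 5850
Denominator: √[(80235 − 70225)(212970 − 207936)] = √[10010 × 5034] = 7098.6154
r = 5850 / 7098.6154 ≈ 0.824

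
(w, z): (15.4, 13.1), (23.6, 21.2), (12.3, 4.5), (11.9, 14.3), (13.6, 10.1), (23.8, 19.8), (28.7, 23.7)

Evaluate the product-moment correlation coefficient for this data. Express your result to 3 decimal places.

0.894

n = 7, Σw = 129.3, Σz = 106.7, Σw² = 2662.11, Σz² = 1901.53, Σwz = 2216.37
nΣwz − ΣwΣz = 15514.59 − 13796.31 = 1718.28
nΣw² − (Σw)² = 18634.77 − 16718.49 = 1916.28; nΣz² − (Σz)² = 13310.71 − 11384.89 = 1925.82
r = 1718.28 / √(1916.28 × 1925.82) = 1718.28 / 1921.0441 ≈ 0.894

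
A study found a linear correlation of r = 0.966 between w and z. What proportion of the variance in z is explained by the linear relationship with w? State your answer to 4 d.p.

r² = (0.966)² = 0.9332

0.9332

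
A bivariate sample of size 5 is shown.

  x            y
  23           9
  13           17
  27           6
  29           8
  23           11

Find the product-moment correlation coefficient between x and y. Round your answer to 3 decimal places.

-0.945

n = 5, Σx = 115, Σy = 51, Σx² = 2797, Σy² = 591, Σxy = 1075
nΣxy − ΣxΣy = 5375 − 5865 = -490
nΣx² − (Σx)² = 13985 − 13225 = 760; nΣy² − (Σy)² = 2955 − 2601 = 354
r = -490 / √(760 × 354) = -490 / 518.6907 ≈ -0.945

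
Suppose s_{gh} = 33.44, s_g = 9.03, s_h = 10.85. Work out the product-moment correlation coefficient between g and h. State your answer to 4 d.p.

0.3413

r = Cov(g,h) / (s_g · s_h) = 33.44 / (9.03 × 10.85)
  = 33.44 / 97.9755 ≈ 0.3413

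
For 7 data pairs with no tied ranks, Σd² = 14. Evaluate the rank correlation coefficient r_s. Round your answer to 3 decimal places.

ρ = 1 − 6Σd² / [n(n²−1)] = 1 − 6×14 / (7×48)
  = 1 − 84/336 = 1 − 0.2500 ≈ 0.750

0.750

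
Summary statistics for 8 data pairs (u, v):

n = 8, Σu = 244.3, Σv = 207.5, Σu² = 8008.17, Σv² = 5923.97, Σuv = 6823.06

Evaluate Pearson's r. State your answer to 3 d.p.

r = (nΣuv − ΣuΣv) / √[(nΣu² − (Σu)²)(nΣv² − (Σv)²)]
Numerator: 8×6823.06 − 244.3×207.5 = 3892.23
Denominator: √[(64065.36 − 59682.49)(47391.76 − 43056.25)] = √[4382.87 × 4335.51] = 4359.1257
r = 3892.23 / 4359.1257 ≈ 0.893

0.893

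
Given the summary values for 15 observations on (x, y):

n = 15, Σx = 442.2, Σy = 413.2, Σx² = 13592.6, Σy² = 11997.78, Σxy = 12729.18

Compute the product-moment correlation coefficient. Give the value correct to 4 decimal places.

r = (nΣxy − ΣxΣy) / √[(nΣx² − (Σx)²)(nΣy² − (Σy)²)]
Numerator: 15×12729.18 − 442.2×413.2 = 8220.66
Denominator: √[(203889 − 195540.84)(179966.7 − 170734.24)] = √[8348.16 × 9232.46] = 8779.1830
r = 8220.66 / 8779.1830 ≈ 0.9364

0.9364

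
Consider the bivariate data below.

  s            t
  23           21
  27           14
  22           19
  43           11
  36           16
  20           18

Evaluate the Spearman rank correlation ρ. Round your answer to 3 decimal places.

-0.714

Rank s: 3, 4, 2, 6, 5, 1
Rank t: 6, 2, 5, 1, 3, 4
d = rank(s) − rank(t): -3, 2, -3, 5, 2, -3; Σd² = 60
ρ = 1 − 6Σd² / [n(n²−1)] = 1 − 6×60 / (6×35) = 1 − 360/210 ≈ -0.714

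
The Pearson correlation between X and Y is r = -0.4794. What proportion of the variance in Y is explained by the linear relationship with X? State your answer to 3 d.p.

r² = (-0.4794)² = 0.230

0.230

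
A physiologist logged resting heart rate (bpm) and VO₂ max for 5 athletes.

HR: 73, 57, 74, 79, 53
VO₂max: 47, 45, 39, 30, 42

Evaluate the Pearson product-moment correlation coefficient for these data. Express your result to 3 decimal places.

n = 5, Σx = 336, Σy = 203, Σx² = 23104, Σy² = 8419, Σxy = 13478
nΣxy − ΣxΣy = 67390 − 68208 = -818
nΣx² − (Σx)² = 115520 − 112896 = 2624; nΣy² − (Σy)² = 42095 − 41209 = 886
r = -818 / √(2624 × 886) = -818 / 1524.7505 ≈ -0.536

-0.536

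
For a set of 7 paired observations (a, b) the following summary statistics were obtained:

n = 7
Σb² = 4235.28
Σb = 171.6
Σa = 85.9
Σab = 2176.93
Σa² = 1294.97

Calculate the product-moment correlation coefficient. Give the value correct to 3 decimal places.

0.857

r = (nΣab − ΣaΣb) / √[(nΣa² − (Σa)²)(nΣb² − (Σb)²)]
Numerator: 7×2176.93 − 85.9×171.6 = 498.07
Denominator: √[(9064.79 − 7378.81)(29646.96 − 29446.56)] = √[1685.98 × 200.4] = 581.2662
r = 498.07 / 581.2662 ≈ 0.857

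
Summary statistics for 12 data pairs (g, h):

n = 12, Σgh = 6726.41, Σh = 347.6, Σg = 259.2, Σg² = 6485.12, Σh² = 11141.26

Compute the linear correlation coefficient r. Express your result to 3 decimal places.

-0.802

r = (nΣgh − ΣgΣh) / √[(nΣg² − (Σg)²)(nΣh² − (Σh)²)]
Numerator: 12×6726.41 − 259.2×347.6 = -9381
Denominator: √[(77821.44 − 67184.64)(133695.12 − 120825.76)] = √[10636.8 × 12869.36] = 11699.9491
r = -9381 / 11699.9491 ≈ -0.802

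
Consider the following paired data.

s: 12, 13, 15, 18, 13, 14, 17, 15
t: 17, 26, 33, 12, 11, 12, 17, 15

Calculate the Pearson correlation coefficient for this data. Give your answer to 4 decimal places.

n = 8, Σs = 117, Σt = 143, Σs² = 1741, Σt² = 2977, Σst = 2078
nΣst − ΣsΣt = 16624 − 16731 = -107
nΣs² − (Σs)² = 13928 − 13689 = 239; nΣt² − (Σt)² = 23816 − 20449 = 3367
r = -107 / √(239 × 3367) = -107 / 897.0580 ≈ -0.1193

-0.1193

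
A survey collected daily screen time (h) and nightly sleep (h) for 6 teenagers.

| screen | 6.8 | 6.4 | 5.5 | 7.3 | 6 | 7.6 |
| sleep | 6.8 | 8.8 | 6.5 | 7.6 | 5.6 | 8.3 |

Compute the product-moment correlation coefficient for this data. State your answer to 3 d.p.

0.573

n = 6, Σx = 39.6, Σy = 43.6, Σx² = 264.5, Σy² = 323.94, Σxy = 290.47
nΣxy − ΣxΣy = 1742.82 − 1726.56 = 16.26
nΣx² − (Σx)² = 1587 − 1568.16 = 18.84; nΣy² − (Σy)² = 1943.64 − 1900.96 = 42.68
r = 16.26 / √(18.84 × 42.68) = 16.26 / 28.3565 ≈ 0.573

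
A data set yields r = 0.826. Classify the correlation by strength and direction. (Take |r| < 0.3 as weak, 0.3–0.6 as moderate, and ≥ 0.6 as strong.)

strong positive

r = 0.826 > 0 so the relationship is positive.
|r| = 0.826, which falls in the strong range.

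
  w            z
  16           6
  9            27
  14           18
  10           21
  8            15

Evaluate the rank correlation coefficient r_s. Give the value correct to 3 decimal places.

Rank w: 5, 2, 4, 3, 1
Rank z: 1, 5, 3, 4, 2
d = rank(w) − rank(z): 4, -3, 1, -1, -1; Σd² = 28
ρ = 1 − 6Σd² / [n(n²−1)] = 1 − 6×28 / (5×24) = 1 − 168/120 ≈ -0.400

-0.400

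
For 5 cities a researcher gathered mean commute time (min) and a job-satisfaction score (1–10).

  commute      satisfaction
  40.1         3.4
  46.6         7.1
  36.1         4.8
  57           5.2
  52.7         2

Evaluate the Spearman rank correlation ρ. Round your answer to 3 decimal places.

0.100

Rank commute: 2, 3, 1, 5, 4
Rank satisfaction: 2, 5, 3, 4, 1
d = rank(commute) − rank(satisfaction): 0, -2, -2, 1, 3; Σd² = 18
ρ = 1 − 6Σd² / [n(n²−1)] = 1 − 6×18 / (5×24) = 1 − 108/120 ≈ 0.100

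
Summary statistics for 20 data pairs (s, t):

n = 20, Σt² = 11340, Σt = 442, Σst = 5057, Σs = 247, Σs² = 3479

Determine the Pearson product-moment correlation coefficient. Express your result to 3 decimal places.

r = (nΣst − ΣsΣt) / √[(nΣs² − (Σs)²)(nΣt² − (Σt)²)]
Numerator: 20×5057 − 247×442 = -8034
Denominator: √[(69580 − 61009)(226800 − 195364)] = √[8571 × 31436] = 16414.5654
r = -8034 / 16414.5654 ≈ -0.489

-0.489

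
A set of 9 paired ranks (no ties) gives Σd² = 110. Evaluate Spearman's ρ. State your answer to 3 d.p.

ρ = 1 − 6Σd² / [n(n²−1)] = 1 − 6×110 / (9×80)
  = 1 − 660/720 = 1 − 0.9167 ≈ 0.083

0.083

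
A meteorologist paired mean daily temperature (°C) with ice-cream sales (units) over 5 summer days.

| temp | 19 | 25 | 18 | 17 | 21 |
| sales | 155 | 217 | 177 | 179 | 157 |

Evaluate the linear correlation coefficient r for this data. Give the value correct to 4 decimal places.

0.6213

n = 5, Σx = 100, Σy = 885, Σx² = 2040, Σy² = 159133, Σxy = 17896
nΣxy − ΣxΣy = 89480 − 88500 = 980
nΣx² − (Σx)² = 10200 − 10000 = 200; nΣy² − (Σy)² = 795665 − 783225 = 12440
r = 980 / √(200 × 12440) = 980 / 1577.3395 ≈ 0.6213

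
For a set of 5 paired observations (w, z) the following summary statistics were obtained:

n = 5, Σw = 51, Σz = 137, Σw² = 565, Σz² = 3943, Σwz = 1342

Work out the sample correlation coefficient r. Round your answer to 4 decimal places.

-0.6017

r = (nΣwz − ΣwΣz) / √[(nΣw² − (Σw)²)(nΣz² − (Σz)²)]
Numerator: 5×1342 − 51×137 = -277
Denominator: √[(2825 − 2601)(19715 − 18769)] = √[224 × 946] = 460.3303
r = -277 / 460.3303 ≈ -0.6017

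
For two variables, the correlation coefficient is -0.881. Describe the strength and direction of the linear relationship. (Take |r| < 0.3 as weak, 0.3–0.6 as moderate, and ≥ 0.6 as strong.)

r = -0.881 < 0 so the relationship is negative.
|r| = 0.881, which falls in the strong range.

strong negative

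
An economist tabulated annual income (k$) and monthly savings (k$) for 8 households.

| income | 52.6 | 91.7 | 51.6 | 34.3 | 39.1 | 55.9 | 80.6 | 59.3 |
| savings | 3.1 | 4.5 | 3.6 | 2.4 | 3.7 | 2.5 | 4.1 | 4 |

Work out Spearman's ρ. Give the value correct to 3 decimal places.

0.762

Rank income: 4, 8, 3, 1, 2, 5, 7, 6
Rank savings: 3, 8, 4, 1, 5, 2, 7, 6
d = rank(income) − rank(savings): 1, 0, -1, 0, -3, 3, 0, 0; Σd² = 20
ρ = 1 − 6Σd² / [n(n²−1)] = 1 − 6×20 / (8×63) = 1 − 120/504 ≈ 0.762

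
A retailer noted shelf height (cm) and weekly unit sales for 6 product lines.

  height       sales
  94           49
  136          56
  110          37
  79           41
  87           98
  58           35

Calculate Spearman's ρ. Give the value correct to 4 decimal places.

0.4286

Rank height: 4, 6, 5, 2, 3, 1
Rank sales: 4, 5, 2, 3, 6, 1
d = rank(height) − rank(sales): 0, 1, 3, -1, -3, 0; Σd² = 20
ρ = 1 − 6Σd² / [n(n²−1)] = 1 − 6×20 / (6×35) = 1 − 120/210 ≈ 0.4286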